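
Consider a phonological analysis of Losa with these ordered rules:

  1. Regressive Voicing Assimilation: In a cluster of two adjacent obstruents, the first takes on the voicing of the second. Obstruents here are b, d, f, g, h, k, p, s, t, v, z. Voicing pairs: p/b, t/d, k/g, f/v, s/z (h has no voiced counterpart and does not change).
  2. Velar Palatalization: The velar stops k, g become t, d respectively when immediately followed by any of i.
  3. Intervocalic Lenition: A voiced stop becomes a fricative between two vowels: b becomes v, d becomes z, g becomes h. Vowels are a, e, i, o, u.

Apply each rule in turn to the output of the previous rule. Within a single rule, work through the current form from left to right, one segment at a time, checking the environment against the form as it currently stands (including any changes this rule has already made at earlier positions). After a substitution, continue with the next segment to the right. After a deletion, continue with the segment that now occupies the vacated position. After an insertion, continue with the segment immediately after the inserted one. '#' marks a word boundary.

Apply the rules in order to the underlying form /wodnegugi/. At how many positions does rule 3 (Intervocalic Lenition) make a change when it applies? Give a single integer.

1 Regressive Voicing Assimilation: no change — [wodnegugi]
2 Velar Palatalization: [wodnegugi] → [wodnegudi]
3 Intervocalic Lenition: [wodnegudi] → [wodnehuzi]
Rule 3 changed 2 position(s).

2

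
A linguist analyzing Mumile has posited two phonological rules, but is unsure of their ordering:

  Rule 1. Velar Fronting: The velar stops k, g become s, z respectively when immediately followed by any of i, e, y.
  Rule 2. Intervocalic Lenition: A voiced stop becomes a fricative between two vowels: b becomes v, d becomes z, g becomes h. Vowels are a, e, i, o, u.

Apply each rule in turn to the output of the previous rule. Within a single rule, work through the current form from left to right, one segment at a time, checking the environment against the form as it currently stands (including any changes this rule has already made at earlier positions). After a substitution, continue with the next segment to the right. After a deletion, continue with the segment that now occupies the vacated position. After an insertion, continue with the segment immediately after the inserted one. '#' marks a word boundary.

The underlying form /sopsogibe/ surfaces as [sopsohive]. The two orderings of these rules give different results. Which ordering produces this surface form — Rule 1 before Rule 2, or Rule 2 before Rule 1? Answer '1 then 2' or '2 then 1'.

Order 1 then 2:
  1 Velar Fronting: [sopsogibe] → [sopsozibe]
  2 Intervocalic Lenition: [sopsozibe] → [sopsozive]
  result: [sopsozive]
Order 2 then 1:
  2 Intervocalic Lenition: [sopsogibe] → [sopsohive]
  1 Velar Fronting: no change — [sopsohive]
  result: [sopsohive]

2 then 1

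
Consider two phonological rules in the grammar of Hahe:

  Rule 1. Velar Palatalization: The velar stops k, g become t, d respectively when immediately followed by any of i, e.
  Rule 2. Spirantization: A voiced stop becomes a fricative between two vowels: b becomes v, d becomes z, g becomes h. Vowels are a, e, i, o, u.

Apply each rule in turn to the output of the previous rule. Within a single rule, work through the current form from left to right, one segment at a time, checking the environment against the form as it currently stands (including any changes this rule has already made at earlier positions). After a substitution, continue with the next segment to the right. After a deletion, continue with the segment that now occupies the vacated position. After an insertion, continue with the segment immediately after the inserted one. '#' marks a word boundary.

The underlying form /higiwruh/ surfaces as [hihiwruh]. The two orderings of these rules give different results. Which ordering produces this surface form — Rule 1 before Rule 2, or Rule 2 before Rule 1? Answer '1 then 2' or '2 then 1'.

Order 1 then 2:
  1 Velar Palatalization: [higiwruh] → [hidiwruh]
  2 Spirantization: [hidiwruh] → [hiziwruh]
  result: [hiziwruh]
Order 2 then 1:
  2 Spirantization: [higiwruh] → [hihiwruh]
  1 Velar Palatalization: no change — [hihiwruh]
  result: [hihiwruh]

2 then 1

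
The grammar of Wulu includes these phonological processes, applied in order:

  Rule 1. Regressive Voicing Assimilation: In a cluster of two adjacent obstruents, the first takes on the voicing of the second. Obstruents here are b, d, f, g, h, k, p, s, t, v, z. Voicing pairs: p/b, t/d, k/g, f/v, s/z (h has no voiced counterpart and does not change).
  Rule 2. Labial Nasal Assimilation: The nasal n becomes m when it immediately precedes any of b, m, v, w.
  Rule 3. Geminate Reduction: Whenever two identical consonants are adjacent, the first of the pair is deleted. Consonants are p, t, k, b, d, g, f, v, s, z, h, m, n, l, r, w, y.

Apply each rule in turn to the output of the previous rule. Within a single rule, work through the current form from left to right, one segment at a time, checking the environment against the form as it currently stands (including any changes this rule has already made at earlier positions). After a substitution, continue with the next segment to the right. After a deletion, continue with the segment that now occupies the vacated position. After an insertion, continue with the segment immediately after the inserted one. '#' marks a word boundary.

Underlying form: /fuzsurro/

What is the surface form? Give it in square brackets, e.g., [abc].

[fusuro]

Rule 1 Regressive Voicing Assimilation: [fuzsurro] → [fussurro]
Rule 2 Labial Nasal Assimilation: no change — [fussurro]
Rule 3 Geminate Reduction: [fussurro] → [fusuro]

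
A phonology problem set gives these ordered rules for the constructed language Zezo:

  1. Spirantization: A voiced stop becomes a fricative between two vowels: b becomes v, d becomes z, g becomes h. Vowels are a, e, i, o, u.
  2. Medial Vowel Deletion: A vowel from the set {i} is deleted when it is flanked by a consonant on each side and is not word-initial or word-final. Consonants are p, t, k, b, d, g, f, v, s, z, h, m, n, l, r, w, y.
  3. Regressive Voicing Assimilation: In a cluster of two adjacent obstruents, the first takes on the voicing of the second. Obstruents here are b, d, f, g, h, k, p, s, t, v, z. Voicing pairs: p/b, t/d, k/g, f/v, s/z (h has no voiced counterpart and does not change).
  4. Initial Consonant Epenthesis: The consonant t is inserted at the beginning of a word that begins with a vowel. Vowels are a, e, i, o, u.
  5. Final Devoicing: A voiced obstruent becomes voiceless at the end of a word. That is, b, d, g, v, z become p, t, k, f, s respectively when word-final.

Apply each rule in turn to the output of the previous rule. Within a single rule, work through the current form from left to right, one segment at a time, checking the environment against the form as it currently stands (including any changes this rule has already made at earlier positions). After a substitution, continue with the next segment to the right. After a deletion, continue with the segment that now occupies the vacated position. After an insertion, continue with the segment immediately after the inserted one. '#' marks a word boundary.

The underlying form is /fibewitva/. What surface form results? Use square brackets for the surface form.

[vvewdva]

1 Spirantization: [fibewitva] → [fivewitva]
2 Medial Vowel Deletion: [fivewitva] → [fvewtva]
3 Regressive Voicing Assimilation: [fvewtva] → [vvewdva]
4 Initial Consonant Epenthesis: no change — [vvewdva]
5 Final Devoicing: no change — [vvewdva]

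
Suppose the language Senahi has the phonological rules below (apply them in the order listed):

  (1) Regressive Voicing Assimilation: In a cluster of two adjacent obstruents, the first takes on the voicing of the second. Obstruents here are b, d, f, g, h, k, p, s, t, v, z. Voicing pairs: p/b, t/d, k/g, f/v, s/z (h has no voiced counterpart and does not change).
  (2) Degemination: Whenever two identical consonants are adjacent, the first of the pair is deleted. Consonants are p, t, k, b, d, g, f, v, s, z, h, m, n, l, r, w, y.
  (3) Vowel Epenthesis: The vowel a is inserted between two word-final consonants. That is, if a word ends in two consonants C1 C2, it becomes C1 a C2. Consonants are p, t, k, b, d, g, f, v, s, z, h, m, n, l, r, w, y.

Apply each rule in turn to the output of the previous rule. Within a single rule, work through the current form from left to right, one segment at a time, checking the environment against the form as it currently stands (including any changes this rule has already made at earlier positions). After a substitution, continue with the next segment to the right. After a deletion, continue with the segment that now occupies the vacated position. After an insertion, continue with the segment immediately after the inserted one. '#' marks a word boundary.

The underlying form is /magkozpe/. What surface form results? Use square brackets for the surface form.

(1) Regressive Voicing Assimilation: [magkozpe] → [makkospe]
(2) Degemination: [makkospe] → [makospe]
(3) Vowel Epenthesis: no change — [makospe]

[makospe]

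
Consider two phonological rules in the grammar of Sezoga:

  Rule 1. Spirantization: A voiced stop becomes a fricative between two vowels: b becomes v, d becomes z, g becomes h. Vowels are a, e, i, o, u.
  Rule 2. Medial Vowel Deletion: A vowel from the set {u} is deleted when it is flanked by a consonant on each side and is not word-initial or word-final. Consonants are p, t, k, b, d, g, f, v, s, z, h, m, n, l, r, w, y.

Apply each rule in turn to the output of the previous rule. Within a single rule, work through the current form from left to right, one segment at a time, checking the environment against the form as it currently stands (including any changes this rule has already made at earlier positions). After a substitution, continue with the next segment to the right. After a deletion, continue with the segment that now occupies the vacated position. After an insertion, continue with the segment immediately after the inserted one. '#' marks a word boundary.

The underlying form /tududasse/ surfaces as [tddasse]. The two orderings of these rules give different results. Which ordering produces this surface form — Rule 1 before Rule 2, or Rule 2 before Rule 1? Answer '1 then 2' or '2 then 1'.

Order 1 then 2:
  1 Spirantization: [tududasse] → [tuzuzasse]
  2 Medial Vowel Deletion: [tuzuzasse] → [tzzasse]
  result: [tzzasse]
Order 2 then 1:
  2 Medial Vowel Deletion: [tududasse] → [tddasse]
  1 Spirantization: no change — [tddasse]
  result: [tddasse]

2 then 1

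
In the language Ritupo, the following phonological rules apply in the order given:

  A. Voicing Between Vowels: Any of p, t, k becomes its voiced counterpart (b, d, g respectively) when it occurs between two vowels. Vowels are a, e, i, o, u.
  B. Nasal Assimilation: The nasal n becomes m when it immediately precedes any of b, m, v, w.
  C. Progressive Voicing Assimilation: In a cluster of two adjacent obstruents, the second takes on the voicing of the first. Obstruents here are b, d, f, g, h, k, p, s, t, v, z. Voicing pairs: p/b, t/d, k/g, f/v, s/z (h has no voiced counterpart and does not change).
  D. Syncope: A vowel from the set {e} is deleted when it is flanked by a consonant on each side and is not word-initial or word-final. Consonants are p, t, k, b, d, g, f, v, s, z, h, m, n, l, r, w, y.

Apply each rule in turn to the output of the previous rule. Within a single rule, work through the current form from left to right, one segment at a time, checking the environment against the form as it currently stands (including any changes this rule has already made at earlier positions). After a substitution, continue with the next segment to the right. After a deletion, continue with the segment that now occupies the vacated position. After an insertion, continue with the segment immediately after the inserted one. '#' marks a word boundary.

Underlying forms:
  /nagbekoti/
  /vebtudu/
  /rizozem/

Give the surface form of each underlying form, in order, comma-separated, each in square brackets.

/nagbekoti/:
  A Voicing Between Vowels: [nagbekoti] → [nagbegodi]
  B Nasal Assimilation: no change — [nagbegodi]
  C Progressive Voicing Assimilation: no change — [nagbegodi]
  D Syncope: [nagbegodi] → [nagbgodi]
/vebtudu/:
  A Voicing Between Vowels: no change — [vebtudu]
  B Nasal Assimilation: no change — [vebtudu]
  C Progressive Voicing Assimilation: [vebtudu] → [vebdudu]
  D Syncope: [vebdudu] → [vbdudu]
/rizozem/:
  A Voicing Between Vowels: no change — [rizozem]
  B Nasal Assimilation: no change — [rizozem]
  C Progressive Voicing Assimilation: no change — [rizozem]
  D Syncope: [rizozem] → [rizozm]

[nagbgodi], [vbdudu], [rizozm]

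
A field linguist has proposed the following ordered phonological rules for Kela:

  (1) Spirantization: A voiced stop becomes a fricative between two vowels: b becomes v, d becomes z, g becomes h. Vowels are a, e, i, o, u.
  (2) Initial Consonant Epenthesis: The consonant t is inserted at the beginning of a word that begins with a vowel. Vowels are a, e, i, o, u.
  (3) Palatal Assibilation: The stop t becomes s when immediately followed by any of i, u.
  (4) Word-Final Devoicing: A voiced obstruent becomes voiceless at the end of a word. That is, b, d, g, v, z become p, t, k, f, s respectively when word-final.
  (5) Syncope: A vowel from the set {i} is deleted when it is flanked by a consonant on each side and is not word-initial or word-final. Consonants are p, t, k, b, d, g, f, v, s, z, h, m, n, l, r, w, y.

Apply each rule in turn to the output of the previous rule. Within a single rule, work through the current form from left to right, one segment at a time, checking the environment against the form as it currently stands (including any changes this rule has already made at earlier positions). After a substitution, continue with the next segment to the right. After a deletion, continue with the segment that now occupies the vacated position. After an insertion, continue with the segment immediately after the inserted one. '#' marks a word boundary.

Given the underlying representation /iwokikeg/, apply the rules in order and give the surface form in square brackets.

(1) Spirantization: no change — [iwokikeg]
(2) Initial Consonant Epenthesis: [iwokikeg] → [tiwokikeg]
(3) Palatal Assibilation: [tiwokikeg] → [siwokikeg]
(4) Word-Final Devoicing: [siwokikeg] → [siwokikek]
(5) Syncope: [siwokikek] → [swokkek]

[swokkek]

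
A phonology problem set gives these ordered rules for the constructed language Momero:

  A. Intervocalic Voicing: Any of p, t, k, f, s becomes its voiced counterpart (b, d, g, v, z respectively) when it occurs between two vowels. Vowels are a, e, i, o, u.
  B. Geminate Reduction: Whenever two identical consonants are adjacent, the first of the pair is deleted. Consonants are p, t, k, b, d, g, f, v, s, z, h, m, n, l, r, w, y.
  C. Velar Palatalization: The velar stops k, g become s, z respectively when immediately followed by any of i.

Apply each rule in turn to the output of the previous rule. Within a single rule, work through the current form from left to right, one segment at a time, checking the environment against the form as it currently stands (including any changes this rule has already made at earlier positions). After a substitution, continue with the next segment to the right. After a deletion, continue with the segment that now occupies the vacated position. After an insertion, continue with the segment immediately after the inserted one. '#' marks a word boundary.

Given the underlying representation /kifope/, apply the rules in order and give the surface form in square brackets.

[sivobe]

A Intervocalic Voicing: [kifope] → [kivobe]
B Geminate Reduction: no change — [kivobe]
C Velar Palatalization: [kivobe] → [sivobe]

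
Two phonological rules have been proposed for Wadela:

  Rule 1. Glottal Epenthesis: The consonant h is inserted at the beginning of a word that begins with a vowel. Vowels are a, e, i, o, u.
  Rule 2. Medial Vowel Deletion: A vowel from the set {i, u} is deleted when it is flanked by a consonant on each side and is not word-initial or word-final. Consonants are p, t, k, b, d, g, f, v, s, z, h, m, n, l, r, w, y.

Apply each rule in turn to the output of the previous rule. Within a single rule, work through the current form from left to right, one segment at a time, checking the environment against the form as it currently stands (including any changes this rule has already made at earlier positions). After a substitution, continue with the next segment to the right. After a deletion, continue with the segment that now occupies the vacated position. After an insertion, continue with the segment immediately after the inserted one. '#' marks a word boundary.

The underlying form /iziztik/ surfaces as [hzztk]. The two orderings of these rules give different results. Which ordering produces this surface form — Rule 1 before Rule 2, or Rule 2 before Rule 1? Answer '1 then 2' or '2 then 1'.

1 then 2

Order 1 then 2:
  1 Glottal Epenthesis: [iziztik] → [hiziztik]
  2 Medial Vowel Deletion: [hiziztik] → [hzztk]
  result: [hzztk]
Order 2 then 1:
  2 Medial Vowel Deletion: [iziztik] → [izztk]
  1 Glottal Epenthesis: [izztk] → [hizztk]
  result: [hizztk]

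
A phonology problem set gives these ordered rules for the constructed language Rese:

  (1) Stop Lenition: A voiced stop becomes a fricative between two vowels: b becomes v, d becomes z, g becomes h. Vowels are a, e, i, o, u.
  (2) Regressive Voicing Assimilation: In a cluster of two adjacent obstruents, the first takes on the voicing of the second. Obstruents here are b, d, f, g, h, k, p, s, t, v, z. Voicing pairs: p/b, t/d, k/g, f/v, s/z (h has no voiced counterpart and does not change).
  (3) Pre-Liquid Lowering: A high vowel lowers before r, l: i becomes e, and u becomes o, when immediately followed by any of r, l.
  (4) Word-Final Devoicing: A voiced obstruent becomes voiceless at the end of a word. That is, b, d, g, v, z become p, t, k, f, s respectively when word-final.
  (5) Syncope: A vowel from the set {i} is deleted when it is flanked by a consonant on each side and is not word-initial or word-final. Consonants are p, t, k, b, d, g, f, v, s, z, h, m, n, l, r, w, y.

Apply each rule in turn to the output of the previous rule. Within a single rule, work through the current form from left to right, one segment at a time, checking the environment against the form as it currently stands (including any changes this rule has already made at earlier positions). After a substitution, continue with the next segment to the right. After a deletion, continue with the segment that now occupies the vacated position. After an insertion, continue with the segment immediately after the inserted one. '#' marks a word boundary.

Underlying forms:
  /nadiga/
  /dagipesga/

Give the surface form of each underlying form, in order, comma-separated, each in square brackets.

[nazha], [dahpezga]

/nadiga/:
  (1) Stop Lenition: [nadiga] → [naziha]
  (2) Regressive Voicing Assimilation: no change — [naziha]
  (3) Pre-Liquid Lowering: no change — [naziha]
  (4) Word-Final Devoicing: no change — [naziha]
  (5) Syncope: [naziha] → [nazha]
/dagipesga/:
  (1) Stop Lenition: [dagipesga] → [dahipesga]
  (2) Regressive Voicing Assimilation: [dahipesga] → [dahipezga]
  (3) Pre-Liquid Lowering: no change — [dahipezga]
  (4) Word-Final Devoicing: no change — [dahipezga]
  (5) Syncope: [dahipezga] → [dahpezga]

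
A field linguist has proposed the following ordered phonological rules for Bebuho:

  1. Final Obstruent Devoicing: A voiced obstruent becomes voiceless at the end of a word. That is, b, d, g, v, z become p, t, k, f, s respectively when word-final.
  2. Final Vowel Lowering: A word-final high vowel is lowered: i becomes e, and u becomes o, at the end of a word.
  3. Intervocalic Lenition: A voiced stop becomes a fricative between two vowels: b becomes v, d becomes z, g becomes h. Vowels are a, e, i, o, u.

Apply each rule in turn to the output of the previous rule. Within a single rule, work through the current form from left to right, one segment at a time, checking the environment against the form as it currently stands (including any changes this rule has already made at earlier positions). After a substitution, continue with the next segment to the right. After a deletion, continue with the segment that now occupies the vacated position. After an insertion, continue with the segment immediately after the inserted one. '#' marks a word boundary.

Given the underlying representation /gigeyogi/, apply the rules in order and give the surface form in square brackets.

1 Final Obstruent Devoicing: no change — [gigeyogi]
2 Final Vowel Lowering: [gigeyogi] → [gigeyoge]
3 Intervocalic Lenition: [gigeyoge] → [giheyohe]

[giheyohe]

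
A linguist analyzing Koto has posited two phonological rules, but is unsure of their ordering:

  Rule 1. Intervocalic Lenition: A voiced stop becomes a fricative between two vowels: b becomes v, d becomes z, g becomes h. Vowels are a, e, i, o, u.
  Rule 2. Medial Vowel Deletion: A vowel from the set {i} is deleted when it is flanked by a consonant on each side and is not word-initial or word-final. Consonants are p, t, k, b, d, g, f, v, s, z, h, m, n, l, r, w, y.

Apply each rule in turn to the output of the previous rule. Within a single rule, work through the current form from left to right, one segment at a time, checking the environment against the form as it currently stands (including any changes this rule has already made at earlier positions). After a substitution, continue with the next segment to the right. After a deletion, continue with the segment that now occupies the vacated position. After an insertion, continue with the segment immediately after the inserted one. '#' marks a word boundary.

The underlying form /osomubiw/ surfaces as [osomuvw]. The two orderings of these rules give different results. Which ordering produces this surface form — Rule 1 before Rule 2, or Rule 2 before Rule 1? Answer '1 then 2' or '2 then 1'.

1 then 2

Order 1 then 2:
  1 Intervocalic Lenition: [osomubiw] → [osomuviw]
  2 Medial Vowel Deletion: [osomuviw] → [osomuvw]
  result: [osomuvw]
Order 2 then 1:
  2 Medial Vowel Deletion: [osomubiw] → [osomubw]
  1 Intervocalic Lenition: no change — [osomubw]
  result: [osomubw]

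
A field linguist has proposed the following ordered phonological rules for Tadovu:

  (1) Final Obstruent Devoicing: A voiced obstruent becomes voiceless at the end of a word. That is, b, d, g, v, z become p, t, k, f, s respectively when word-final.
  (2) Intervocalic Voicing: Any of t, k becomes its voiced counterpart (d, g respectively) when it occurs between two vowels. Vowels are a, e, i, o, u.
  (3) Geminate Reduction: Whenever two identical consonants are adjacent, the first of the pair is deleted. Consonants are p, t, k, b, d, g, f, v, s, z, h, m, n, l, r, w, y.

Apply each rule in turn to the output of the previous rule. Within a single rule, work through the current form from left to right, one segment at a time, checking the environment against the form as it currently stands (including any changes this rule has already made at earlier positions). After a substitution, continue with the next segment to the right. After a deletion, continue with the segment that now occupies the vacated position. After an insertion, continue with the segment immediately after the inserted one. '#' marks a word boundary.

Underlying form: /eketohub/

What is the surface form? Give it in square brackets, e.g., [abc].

[egedohup]

(1) Final Obstruent Devoicing: [eketohub] → [eketohup]
(2) Intervocalic Voicing: [eketohup] → [egedohup]
(3) Geminate Reduction: no change — [egedohup]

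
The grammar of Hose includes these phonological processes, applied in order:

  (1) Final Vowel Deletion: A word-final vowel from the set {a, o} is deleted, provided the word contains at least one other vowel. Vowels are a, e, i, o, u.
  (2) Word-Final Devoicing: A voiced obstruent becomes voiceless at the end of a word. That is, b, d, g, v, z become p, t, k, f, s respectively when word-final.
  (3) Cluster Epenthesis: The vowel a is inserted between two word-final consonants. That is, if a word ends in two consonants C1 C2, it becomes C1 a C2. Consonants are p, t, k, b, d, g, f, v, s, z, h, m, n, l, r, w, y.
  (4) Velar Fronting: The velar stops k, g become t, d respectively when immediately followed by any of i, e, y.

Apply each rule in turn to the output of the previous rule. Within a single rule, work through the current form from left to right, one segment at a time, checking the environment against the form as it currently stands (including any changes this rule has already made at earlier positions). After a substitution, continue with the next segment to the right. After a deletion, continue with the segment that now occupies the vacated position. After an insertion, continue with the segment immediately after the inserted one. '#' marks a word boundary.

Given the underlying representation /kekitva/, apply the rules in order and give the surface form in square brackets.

(1) Final Vowel Deletion: [kekitva] → [kekitv]
(2) Word-Final Devoicing: [kekitv] → [kekitf]
(3) Cluster Epenthesis: [kekitf] → [kekitaf]
(4) Velar Fronting: [kekitaf] → [tetitaf]

[tetitaf]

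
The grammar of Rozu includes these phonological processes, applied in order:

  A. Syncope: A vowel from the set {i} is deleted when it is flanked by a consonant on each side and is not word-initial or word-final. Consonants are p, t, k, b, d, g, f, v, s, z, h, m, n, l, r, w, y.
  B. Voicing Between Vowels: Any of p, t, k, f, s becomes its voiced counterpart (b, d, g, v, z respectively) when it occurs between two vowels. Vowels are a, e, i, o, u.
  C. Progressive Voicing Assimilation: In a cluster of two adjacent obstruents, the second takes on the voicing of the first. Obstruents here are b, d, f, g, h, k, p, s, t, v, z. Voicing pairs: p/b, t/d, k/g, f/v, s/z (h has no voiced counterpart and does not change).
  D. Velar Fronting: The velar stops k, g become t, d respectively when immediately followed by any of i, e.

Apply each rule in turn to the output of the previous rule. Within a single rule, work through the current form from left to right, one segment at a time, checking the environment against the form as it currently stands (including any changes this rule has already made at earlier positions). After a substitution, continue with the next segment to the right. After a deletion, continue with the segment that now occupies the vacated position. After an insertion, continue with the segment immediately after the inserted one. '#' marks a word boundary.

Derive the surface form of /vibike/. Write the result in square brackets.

[vbde]

A Syncope: [vibike] → [vbke]
B Voicing Between Vowels: no change — [vbke]
C Progressive Voicing Assimilation: [vbke] → [vbge]
D Velar Fronting: [vbge] → [vbde]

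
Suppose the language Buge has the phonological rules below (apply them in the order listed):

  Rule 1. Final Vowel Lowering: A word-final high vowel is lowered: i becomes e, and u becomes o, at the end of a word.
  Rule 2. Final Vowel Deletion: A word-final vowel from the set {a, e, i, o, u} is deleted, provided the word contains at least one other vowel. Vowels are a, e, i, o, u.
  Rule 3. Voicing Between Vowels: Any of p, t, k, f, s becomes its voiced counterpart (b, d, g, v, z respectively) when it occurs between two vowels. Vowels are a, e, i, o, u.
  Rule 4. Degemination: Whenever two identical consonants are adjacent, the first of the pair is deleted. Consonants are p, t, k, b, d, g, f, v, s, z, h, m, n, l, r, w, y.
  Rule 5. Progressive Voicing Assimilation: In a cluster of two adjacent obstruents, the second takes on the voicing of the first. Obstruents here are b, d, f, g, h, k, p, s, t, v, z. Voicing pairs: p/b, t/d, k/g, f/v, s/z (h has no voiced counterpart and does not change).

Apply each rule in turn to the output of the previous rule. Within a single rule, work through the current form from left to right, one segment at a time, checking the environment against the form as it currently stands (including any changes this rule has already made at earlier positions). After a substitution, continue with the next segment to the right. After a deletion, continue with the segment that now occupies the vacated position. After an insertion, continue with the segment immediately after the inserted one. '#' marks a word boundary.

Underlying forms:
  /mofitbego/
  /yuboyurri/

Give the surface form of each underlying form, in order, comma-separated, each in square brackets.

/mofitbego/:
  Rule 1 Final Vowel Lowering: no change — [mofitbego]
  Rule 2 Final Vowel Deletion: [mofitbego] → [mofitbeg]
  Rule 3 Voicing Between Vowels: [mofitbeg] → [movitbeg]
  Rule 4 Degemination: no change — [movitbeg]
  Rule 5 Progressive Voicing Assimilation: [movitbeg] → [movitpeg]
/yuboyurri/:
  Rule 1 Final Vowel Lowering: [yuboyurri] → [yuboyurre]
  Rule 2 Final Vowel Deletion: [yuboyurre] → [yuboyurr]
  Rule 3 Voicing Between Vowels: no change — [yuboyurr]
  Rule 4 Degemination: [yuboyurr] → [yuboyur]
  Rule 5 Progressive Voicing Assimilation: no change — [yuboyur]

[movitpeg], [yuboyur]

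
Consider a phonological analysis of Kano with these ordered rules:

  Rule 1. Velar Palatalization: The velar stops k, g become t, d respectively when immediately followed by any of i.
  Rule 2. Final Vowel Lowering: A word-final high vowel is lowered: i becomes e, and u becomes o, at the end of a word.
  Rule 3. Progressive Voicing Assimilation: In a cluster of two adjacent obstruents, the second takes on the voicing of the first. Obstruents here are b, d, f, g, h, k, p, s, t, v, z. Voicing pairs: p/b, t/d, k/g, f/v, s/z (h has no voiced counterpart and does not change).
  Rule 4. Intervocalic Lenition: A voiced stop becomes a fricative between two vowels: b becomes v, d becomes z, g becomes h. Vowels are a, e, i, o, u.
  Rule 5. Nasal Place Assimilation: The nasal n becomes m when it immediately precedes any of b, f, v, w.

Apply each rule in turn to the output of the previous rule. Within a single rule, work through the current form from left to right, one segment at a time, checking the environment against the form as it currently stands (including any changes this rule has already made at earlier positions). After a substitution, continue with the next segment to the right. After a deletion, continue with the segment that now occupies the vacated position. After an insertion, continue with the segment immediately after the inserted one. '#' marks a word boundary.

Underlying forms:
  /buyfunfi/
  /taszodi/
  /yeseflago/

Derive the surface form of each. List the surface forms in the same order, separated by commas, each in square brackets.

/buyfunfi/:
  Rule 1 Velar Palatalization: no change — [buyfunfi]
  Rule 2 Final Vowel Lowering: [buyfunfi] → [buyfunfe]
  Rule 3 Progressive Voicing Assimilation: no change — [buyfunfe]
  Rule 4 Intervocalic Lenition: no change — [buyfunfe]
  Rule 5 Nasal Place Assimilation: [buyfunfe] → [buyfumfe]
/taszodi/:
  Rule 1 Velar Palatalization: no change — [taszodi]
  Rule 2 Final Vowel Lowering: [taszodi] → [taszode]
  Rule 3 Progressive Voicing Assimilation: [taszode] → [tassode]
  Rule 4 Intervocalic Lenition: [tassode] → [tassoze]
  Rule 5 Nasal Place Assimilation: no change — [tassoze]
/yeseflago/:
  Rule 1 Velar Palatalization: no change — [yeseflago]
  Rule 2 Final Vowel Lowering: no change — [yeseflago]
  Rule 3 Progressive Voicing Assimilation: no change — [yeseflago]
  Rule 4 Intervocalic Lenition: [yeseflago] → [yeseflaho]
  Rule 5 Nasal Place Assimilation: no change — [yeseflaho]

[buyfumfe], [tassoze], [yeseflaho]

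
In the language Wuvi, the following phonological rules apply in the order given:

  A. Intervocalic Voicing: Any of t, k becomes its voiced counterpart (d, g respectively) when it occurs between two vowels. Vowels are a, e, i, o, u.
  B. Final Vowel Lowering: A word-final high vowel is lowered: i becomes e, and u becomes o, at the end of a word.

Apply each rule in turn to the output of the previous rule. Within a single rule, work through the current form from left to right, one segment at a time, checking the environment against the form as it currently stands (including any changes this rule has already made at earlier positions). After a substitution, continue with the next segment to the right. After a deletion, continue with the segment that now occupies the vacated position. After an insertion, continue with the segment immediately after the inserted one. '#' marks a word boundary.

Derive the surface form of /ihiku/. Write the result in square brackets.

A Intervocalic Voicing: [ihiku] → [ihigu]
B Final Vowel Lowering: [ihigu] → [ihigo]

[ihigo]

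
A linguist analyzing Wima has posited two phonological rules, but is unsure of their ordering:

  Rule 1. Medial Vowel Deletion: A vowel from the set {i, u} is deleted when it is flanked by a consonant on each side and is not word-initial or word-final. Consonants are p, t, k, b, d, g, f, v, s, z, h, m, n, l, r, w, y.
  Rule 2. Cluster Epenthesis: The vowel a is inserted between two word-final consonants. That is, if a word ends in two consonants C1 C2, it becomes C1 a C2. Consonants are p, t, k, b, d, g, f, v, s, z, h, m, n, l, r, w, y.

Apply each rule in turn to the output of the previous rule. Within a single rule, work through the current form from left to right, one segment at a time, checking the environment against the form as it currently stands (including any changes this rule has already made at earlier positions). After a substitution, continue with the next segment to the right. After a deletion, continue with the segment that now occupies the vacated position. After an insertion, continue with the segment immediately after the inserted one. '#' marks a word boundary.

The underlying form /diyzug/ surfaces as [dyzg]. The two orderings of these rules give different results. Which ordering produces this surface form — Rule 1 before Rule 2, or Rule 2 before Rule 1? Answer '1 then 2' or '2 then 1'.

Order 1 then 2:
  1 Medial Vowel Deletion: [diyzug] → [dyzg]
  2 Cluster Epenthesis: [dyzg] → [dyzag]
  result: [dyzag]
Order 2 then 1:
  2 Cluster Epenthesis: no change — [diyzug]
  1 Medial Vowel Deletion: [diyzug] → [dyzg]
  result: [dyzg]

2 then 1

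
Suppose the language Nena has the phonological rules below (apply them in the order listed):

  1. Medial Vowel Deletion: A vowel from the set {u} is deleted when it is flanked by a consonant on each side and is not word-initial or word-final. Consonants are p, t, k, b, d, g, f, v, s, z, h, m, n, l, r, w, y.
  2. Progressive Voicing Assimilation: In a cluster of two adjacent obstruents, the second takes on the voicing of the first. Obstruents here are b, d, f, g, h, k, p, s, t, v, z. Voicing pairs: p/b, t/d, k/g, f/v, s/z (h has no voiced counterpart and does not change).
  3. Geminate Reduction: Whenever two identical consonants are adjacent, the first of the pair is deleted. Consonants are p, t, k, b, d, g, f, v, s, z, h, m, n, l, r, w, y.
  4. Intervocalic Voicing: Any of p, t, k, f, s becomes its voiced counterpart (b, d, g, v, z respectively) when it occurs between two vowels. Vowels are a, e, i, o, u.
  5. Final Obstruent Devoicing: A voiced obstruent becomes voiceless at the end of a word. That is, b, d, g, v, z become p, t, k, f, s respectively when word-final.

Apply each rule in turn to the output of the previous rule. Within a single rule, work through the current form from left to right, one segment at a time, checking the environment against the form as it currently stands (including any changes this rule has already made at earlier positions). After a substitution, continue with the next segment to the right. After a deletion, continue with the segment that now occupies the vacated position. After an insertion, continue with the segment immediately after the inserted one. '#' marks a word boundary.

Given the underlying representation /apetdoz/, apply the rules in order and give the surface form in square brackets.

[abedos]

1 Medial Vowel Deletion: no change — [apetdoz]
2 Progressive Voicing Assimilation: [apetdoz] → [apettoz]
3 Geminate Reduction: [apettoz] → [apetoz]
4 Intervocalic Voicing: [apetoz] → [abedoz]
5 Final Obstruent Devoicing: [abedoz] → [abedos]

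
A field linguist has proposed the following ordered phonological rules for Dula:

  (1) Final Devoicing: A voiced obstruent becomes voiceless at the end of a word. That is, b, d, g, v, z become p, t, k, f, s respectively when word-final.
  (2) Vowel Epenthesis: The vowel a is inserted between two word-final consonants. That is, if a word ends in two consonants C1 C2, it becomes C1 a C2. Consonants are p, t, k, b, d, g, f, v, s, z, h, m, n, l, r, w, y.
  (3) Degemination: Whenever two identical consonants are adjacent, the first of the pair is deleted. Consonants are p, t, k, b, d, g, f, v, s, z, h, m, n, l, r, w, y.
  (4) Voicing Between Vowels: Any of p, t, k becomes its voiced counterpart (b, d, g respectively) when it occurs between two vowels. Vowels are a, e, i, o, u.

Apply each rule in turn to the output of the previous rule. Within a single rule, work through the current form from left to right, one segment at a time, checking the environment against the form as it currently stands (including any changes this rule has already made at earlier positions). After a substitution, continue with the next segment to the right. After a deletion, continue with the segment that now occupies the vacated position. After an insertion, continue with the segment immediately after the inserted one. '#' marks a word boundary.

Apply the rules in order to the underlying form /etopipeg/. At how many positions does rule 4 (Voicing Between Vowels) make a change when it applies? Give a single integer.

3

(1) Final Devoicing: [etopipeg] → [etopipek]
(2) Vowel Epenthesis: no change — [etopipek]
(3) Degemination: no change — [etopipek]
(4) Voicing Between Vowels: [etopipek] → [edobibek]
Rule 4 changed 3 position(s).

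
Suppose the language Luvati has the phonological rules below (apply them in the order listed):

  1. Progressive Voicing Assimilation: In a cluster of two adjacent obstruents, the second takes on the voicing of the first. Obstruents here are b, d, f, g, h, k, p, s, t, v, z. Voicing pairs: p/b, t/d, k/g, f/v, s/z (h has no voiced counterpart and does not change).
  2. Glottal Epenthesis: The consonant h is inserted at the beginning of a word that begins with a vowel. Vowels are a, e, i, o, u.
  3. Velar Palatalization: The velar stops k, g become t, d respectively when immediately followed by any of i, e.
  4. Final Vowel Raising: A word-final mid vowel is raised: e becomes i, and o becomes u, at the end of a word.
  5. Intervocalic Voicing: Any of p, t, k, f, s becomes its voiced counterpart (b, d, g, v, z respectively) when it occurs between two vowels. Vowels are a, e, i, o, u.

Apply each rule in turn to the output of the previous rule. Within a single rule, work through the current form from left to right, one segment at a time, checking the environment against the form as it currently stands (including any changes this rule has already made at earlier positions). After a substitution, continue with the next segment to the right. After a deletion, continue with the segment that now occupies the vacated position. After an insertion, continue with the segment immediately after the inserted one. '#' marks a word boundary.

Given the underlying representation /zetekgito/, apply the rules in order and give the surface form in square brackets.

[zedektidu]

1 Progressive Voicing Assimilation: [zetekgito] → [zetekkito]
2 Glottal Epenthesis: no change — [zetekkito]
3 Velar Palatalization: [zetekkito] → [zetektito]
4 Final Vowel Raising: [zetektito] → [zetektitu]
5 Intervocalic Voicing: [zetektitu] → [zedektidu]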